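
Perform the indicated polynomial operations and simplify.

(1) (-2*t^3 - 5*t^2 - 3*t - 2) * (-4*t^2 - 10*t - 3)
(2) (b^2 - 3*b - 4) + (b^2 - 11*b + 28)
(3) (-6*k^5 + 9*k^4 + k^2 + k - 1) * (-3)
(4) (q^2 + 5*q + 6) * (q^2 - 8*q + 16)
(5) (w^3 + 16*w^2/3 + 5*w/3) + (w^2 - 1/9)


(1) = 8*t^5 + 40*t^4 + 68*t^3 + 53*t^2 + 29*t + 6
(2) = 2*b^2 - 14*b + 24
(3) = 18*k^5 - 27*k^4 - 3*k^2 - 3*k + 3
(4) = q^4 - 3*q^3 - 18*q^2 + 32*q + 96
(5) = w^3 + 19*w^2/3 + 5*w/3 - 1/9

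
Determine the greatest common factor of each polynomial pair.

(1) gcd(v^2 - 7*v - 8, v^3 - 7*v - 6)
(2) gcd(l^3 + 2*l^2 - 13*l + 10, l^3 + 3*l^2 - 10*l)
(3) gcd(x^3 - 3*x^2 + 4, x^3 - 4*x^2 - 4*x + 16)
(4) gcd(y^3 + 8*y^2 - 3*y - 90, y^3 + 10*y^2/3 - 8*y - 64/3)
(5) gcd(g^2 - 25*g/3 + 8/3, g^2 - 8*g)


(1) = gcd((v - 8)*(v + 1), (v - 3)*(v + 1)*(v + 2)) = v + 1
(2) = l^2 + 3*l - 10
(3) = gcd((x - 2)^2*(x + 1), (x - 4)*(x - 2)*(x + 2)) = x - 2
(4) = 1
(5) = gcd((g - 8)*(g - 1/3), g*(g - 8)) = g - 8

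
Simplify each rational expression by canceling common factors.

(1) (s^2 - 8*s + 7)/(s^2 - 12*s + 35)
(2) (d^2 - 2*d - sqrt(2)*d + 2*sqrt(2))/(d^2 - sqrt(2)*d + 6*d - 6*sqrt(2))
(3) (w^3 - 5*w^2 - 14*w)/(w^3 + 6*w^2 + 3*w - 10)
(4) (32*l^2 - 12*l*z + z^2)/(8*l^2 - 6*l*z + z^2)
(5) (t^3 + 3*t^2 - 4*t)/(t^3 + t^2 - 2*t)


(1) = (s - 1)/(s - 5)
(2) = (d - 2)/(d + 6)
(3) = (w^2 - 7*w)/(w^2 + 4*w - 5)
(4) = (-8*l + z)/(-2*l + z)
(5) = (t + 4)/(t + 2)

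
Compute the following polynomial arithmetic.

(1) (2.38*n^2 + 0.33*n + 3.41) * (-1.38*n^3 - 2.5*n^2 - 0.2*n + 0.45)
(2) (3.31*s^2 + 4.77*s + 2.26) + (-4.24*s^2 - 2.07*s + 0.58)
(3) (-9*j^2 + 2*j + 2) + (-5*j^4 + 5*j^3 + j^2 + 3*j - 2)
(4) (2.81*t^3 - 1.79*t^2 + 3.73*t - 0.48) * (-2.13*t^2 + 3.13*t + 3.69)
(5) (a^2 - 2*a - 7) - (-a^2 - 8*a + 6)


(1) = -3.2844*n^5 - 6.4054*n^4 - 6.0068*n^3 - 7.52*n^2 - 0.5335*n + 1.5345
(2) = -0.93*s^2 + 2.7*s + 2.84
(3) = -5*j^4 + 5*j^3 - 8*j^2 + 5*j
(4) = -5.9853*t^5 + 12.608*t^4 - 3.1787*t^3 + 6.0922*t^2 + 12.2613*t - 1.7712
(5) = 2*a^2 + 6*a - 13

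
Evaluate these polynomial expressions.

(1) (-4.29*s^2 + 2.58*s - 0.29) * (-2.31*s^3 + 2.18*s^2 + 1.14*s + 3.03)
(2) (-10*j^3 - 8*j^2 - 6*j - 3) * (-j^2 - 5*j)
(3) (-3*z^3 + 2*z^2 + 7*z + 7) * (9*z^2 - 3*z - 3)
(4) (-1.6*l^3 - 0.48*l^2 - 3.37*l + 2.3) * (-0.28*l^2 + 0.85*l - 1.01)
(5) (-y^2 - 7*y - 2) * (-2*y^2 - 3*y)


(1) = 9.9099*s^5 - 15.312*s^4 + 1.4037*s^3 - 10.6897*s^2 + 7.4868*s - 0.8787
(2) = 10*j^5 + 58*j^4 + 46*j^3 + 33*j^2 + 15*j
(3) = -27*z^5 + 27*z^4 + 66*z^3 + 36*z^2 - 42*z - 21
(4) = 0.448*l^5 - 1.2256*l^4 + 2.1516*l^3 - 3.0237*l^2 + 5.3587*l - 2.323
(5) = 2*y^4 + 17*y^3 + 25*y^2 + 6*y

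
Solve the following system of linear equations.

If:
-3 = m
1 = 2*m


Then:
No Solution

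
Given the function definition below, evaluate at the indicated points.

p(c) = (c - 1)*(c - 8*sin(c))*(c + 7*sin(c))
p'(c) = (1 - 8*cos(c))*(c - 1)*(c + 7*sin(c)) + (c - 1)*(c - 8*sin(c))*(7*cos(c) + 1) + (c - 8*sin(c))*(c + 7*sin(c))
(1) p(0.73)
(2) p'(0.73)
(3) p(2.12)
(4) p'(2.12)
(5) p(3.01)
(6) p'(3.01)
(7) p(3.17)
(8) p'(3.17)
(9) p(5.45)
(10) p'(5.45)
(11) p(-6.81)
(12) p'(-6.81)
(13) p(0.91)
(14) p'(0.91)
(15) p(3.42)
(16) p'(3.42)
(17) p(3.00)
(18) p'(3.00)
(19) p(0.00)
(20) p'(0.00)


(1) = 6.71
(2) = -9.90
(3) = -42.62
(4) = 22.83
(5) = 15.48
(6) = 54.82
(7) = 21.90
(8) = 23.89
(9) = 13.63
(10) = 286.61
(11) = -224.90
(12) = -294.90
(13) = 3.13
(14) = -29.95
(15) = 20.34
(16) = -38.04
(17) = 14.92
(18) = 56.41
(19) = 0.00
(20) = 0.00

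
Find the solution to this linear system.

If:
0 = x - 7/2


Then:
x = 7/2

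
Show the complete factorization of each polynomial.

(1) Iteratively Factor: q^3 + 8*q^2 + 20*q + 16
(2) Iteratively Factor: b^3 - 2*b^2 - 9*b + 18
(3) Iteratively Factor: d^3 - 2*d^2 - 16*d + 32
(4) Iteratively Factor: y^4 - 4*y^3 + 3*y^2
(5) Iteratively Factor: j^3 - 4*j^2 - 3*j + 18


(1) = (q + 4)*(q^2 + 4*q + 4) = (q + 2)*(q + 4)*(q + 2)
(2) = (b - 3)*(b^2 + b - 6) = (b - 3)*(b - 2)*(b + 3)
(3) = (d + 4)*(d^2 - 6*d + 8) = (d - 4)*(d + 4)*(d - 2)
(4) = (y - 3)*(y^3 - y^2) = y*(y - 3)*(y^2 - y) = y^2*(y - 3)*(y - 1)
(5) = (j - 3)*(j^2 - j - 6) = (j - 3)*(j + 2)*(j - 3)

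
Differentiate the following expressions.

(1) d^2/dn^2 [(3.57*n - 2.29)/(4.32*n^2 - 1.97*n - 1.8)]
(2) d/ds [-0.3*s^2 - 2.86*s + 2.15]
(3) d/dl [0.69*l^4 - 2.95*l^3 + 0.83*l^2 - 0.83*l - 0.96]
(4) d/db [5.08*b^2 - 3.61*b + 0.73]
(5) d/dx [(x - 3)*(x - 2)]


(1) = ((33.8514 - 92.5344*n)*(-4.32*n^2 + 1.97*n + 1.8) - (3.57*n - 2.29)*(8.64*n - 1.97)*(17.28*n - 3.94))/(-4.32*n^2 + 1.97*n + 1.8)^3
(2) = -0.6*s - 2.86
(3) = 2.76*l^3 - 8.85*l^2 + 1.66*l - 0.83
(4) = 10.16*b - 3.61
(5) = 2*x - 5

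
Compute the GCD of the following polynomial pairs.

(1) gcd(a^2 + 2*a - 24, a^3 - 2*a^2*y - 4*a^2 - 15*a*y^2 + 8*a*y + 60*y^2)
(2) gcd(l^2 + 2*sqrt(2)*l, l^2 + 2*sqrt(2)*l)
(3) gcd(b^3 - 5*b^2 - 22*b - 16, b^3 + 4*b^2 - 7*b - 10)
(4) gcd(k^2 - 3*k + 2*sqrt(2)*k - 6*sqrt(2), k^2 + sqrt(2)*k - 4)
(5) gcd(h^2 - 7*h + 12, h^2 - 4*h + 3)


(1) = gcd((a - 4)*(a + 6), (a - 4)*(a - 5*y)*(a + 3*y)) = a - 4
(2) = gcd(l*(l + 2*sqrt(2)), l*(l + 2*sqrt(2))) = l^2 + 2*sqrt(2)*l
(3) = gcd((b - 8)*(b + 1)*(b + 2), (b - 2)*(b + 1)*(b + 5)) = b + 1
(4) = k + 2*sqrt(2)
(5) = gcd((h - 4)*(h - 3), (h - 3)*(h - 1)) = h - 3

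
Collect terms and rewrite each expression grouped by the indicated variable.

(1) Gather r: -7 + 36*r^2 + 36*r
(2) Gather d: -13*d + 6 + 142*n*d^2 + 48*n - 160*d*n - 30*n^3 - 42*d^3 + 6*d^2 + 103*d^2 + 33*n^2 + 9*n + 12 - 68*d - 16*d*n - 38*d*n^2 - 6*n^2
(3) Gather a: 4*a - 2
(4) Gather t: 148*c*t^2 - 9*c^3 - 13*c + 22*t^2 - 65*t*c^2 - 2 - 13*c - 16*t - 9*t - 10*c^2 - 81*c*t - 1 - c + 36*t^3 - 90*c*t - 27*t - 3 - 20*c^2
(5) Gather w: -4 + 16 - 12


(1) = 36*r^2 + 36*r - 7
(2) = -42*d^3 + d^2*(142*n + 109) + d*(-38*n^2 - 176*n - 81) - 30*n^3 + 27*n^2 + 57*n + 18
(3) = 4*a - 2
(4) = -9*c^3 - 30*c^2 - 27*c + 36*t^3 + t^2*(148*c + 22) + t*(-65*c^2 - 171*c - 52) - 6
(5) = 0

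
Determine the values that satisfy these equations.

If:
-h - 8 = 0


Then:
h = -8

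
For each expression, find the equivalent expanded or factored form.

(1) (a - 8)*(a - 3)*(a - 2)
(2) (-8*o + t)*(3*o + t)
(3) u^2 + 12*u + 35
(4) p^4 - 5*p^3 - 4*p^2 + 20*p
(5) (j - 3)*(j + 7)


(1) = a^3 - 13*a^2 + 46*a - 48
(2) = -24*o^2 - 5*o*t + t^2
(3) = (u + 5)*(u + 7)
(4) = p*(p - 5)*(p - 2)*(p + 2)
(5) = j^2 + 4*j - 21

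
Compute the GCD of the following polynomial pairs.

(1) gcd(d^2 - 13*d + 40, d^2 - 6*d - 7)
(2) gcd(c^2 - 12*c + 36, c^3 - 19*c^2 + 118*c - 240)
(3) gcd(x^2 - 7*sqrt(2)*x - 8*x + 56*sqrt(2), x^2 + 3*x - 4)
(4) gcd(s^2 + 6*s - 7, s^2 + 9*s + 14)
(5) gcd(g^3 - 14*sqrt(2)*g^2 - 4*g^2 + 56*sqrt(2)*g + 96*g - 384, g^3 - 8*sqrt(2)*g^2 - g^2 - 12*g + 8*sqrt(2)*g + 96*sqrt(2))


(1) = gcd((d - 8)*(d - 5), (d - 7)*(d + 1)) = 1
(2) = c - 6
(3) = 1
(4) = s + 7
(5) = gcd((g - 4)*(g - 8*sqrt(2))*(g - 6*sqrt(2)), (g - 4)*(g + 3)*(g - 8*sqrt(2))) = g^2 + g*(-8*sqrt(2) - 4) + 32*sqrt(2)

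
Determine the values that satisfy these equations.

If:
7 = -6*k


Then:
k = -7/6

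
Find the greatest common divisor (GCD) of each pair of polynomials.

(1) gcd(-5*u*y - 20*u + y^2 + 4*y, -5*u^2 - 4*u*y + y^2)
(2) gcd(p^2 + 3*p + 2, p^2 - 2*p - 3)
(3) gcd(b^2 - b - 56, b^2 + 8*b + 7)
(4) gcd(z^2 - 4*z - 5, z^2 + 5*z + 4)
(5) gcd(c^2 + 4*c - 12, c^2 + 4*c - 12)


(1) = -5*u + y
(2) = p + 1
(3) = gcd((b - 8)*(b + 7), (b + 1)*(b + 7)) = b + 7
(4) = z + 1
(5) = gcd((c - 2)*(c + 6), (c - 2)*(c + 6)) = c^2 + 4*c - 12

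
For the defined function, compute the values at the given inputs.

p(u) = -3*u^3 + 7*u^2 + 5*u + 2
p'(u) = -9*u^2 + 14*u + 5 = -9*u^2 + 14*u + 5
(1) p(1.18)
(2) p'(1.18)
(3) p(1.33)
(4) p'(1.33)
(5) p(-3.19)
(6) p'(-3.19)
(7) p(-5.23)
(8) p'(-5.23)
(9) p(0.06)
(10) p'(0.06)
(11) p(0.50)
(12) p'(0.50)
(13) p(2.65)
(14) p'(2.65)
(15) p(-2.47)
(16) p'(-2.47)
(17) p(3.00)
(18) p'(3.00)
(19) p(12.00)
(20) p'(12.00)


(1) = 12.72
(2) = 8.99
(3) = 13.97
(4) = 7.70
(5) = 154.67
(6) = -131.24
(7) = 596.49
(8) = -314.40
(9) = 2.32
(10) = 5.81
(11) = 5.88
(12) = 9.75
(13) = 8.58
(14) = -21.10
(15) = 77.56
(16) = -84.49
(17) = -1.00
(18) = -34.00
(19) = -4114.00
(20) = -1123.00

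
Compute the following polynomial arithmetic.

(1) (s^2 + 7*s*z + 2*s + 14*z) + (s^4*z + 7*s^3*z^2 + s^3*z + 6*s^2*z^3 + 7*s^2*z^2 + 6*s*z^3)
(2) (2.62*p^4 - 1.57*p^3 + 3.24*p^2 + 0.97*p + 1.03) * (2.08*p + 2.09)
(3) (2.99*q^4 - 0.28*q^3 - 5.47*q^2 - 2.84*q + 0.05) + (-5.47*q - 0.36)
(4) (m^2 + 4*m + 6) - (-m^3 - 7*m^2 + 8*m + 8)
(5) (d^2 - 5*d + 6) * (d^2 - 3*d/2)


(1) = s^4*z + 7*s^3*z^2 + s^3*z + 6*s^2*z^3 + 7*s^2*z^2 + s^2 + 6*s*z^3 + 7*s*z + 2*s + 14*z
(2) = 5.4496*p^5 + 2.2102*p^4 + 3.4579*p^3 + 8.7892*p^2 + 4.1697*p + 2.1527
(3) = 2.99*q^4 - 0.28*q^3 - 5.47*q^2 - 8.31*q - 0.31
(4) = m^3 + 8*m^2 - 4*m - 2
(5) = d^4 - 13*d^3/2 + 27*d^2/2 - 9*d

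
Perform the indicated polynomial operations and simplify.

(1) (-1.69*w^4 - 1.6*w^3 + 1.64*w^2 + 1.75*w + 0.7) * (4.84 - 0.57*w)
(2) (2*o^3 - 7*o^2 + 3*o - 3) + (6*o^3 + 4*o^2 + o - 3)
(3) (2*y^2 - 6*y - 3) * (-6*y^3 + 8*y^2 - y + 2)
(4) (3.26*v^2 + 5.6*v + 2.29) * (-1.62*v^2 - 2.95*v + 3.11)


(1) = 0.9633*w^5 - 7.2676*w^4 - 8.6788*w^3 + 6.9401*w^2 + 8.071*w + 3.388
(2) = 8*o^3 - 3*o^2 + 4*o - 6
(3) = -12*y^5 + 52*y^4 - 32*y^3 - 14*y^2 - 9*y - 6
(4) = -5.2812*v^4 - 18.689*v^3 - 10.0912*v^2 + 10.6605*v + 7.1219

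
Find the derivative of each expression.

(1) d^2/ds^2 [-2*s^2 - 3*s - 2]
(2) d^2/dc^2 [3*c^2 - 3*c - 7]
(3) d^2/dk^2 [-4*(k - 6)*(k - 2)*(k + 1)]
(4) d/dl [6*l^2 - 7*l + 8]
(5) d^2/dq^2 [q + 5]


(1) = -4
(2) = 6
(3) = 56 - 24*k
(4) = 12*l - 7
(5) = 0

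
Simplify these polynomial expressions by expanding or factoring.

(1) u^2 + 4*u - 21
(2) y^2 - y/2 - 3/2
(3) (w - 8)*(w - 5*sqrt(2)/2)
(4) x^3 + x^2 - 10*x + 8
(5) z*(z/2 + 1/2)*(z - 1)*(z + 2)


(1) = (u - 3)*(u + 7)
(2) = (y - 3/2)*(y + 1)
(3) = w^2 - 8*w - 5*sqrt(2)*w/2 + 20*sqrt(2)
(4) = (x - 2)*(x - 1)*(x + 4)
(5) = z^4/2 + z^3 - z^2/2 - z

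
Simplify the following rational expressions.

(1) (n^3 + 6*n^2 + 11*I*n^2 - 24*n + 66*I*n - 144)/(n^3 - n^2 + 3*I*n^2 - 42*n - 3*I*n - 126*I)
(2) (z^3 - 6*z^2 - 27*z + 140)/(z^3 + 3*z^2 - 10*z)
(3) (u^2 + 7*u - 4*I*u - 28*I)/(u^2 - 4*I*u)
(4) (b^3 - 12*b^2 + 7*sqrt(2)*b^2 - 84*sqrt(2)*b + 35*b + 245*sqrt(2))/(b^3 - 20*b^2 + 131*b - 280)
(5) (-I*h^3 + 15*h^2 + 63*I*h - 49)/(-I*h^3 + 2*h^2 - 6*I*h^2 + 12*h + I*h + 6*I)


(1) = (n + 8*I)/(n - 7)
(2) = (z^2 - 11*z + 28)/(z^2 - 2*z)
(3) = (u + 7)/u
(4) = (b + 7*sqrt(2))/(b - 8)
(5) = (h^2 + 14*I*h - 49)/(h^2 + h*(6 + I) + 6*I)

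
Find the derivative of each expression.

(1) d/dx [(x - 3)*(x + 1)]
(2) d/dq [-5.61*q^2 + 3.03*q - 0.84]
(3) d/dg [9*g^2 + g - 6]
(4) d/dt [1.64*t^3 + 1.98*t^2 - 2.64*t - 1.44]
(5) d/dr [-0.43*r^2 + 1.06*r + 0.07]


(1) = 2*x - 2
(2) = 3.03 - 11.22*q
(3) = 18*g + 1
(4) = 4.92*t^2 + 3.96*t - 2.64
(5) = 1.06 - 0.86*r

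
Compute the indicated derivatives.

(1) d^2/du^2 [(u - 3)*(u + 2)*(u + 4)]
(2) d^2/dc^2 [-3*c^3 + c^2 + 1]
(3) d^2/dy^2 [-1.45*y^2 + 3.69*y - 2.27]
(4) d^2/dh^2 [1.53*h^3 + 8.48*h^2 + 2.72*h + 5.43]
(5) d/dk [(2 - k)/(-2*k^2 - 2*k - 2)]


(1) = 6*u + 6
(2) = 2 - 18*c
(3) = -2.90000000000000
(4) = 9.18*h + 16.96
(5) = (k^2 + k - (k - 2)*(2*k + 1) + 1)/(2*(k^2 + k + 1)^2)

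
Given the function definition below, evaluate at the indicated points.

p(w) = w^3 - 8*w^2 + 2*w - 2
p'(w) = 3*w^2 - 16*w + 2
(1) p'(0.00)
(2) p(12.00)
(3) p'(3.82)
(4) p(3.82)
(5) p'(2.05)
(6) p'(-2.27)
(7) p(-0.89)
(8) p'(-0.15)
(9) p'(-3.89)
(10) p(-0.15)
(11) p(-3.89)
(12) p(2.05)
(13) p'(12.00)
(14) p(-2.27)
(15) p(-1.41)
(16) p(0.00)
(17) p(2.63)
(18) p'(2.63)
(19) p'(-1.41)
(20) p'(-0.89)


(1) = 2.00
(2) = 598.00
(3) = -15.34
(4) = -55.36
(5) = -18.19
(6) = 53.78
(7) = -10.82
(8) = 4.47
(9) = 109.64
(10) = -2.48
(11) = -189.70
(12) = -22.90
(13) = 242.00
(14) = -59.46
(15) = -23.53
(16) = -2.00
(17) = -33.88
(18) = -19.33
(19) = 30.52
(20) = 18.62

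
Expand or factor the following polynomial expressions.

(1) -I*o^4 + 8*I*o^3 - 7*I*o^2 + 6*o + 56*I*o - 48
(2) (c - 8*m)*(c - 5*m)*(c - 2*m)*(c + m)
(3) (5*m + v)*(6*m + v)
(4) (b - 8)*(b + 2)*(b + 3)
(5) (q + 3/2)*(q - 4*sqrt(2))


(1) = (o - 8)*(o - 3*I)*(o + 2*I)*(-I*o + 1)
(2) = c^4 - 14*c^3*m + 51*c^2*m^2 - 14*c*m^3 - 80*m^4
(3) = 30*m^2 + 11*m*v + v^2
(4) = b^3 - 3*b^2 - 34*b - 48
(5) = q^2 - 4*sqrt(2)*q + 3*q/2 - 6*sqrt(2)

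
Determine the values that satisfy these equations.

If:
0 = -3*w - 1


Then:
w = -1/3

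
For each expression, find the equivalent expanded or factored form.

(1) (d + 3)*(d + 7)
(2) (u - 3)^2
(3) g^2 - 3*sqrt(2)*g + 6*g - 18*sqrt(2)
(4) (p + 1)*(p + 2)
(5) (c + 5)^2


(1) = d^2 + 10*d + 21
(2) = u^2 - 6*u + 9
(3) = (g + 6)*(g - 3*sqrt(2))
(4) = p^2 + 3*p + 2
(5) = c^2 + 10*c + 25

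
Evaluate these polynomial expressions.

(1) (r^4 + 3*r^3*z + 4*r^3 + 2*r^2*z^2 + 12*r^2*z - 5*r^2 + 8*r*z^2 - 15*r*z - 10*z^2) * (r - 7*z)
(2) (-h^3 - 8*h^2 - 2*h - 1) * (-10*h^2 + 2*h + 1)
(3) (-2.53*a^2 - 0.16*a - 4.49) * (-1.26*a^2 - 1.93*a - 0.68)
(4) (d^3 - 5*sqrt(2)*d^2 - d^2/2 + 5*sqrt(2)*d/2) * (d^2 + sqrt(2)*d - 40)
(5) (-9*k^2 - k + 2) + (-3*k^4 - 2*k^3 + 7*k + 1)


(1) = r^5 - 4*r^4*z + 4*r^4 - 19*r^3*z^2 - 16*r^3*z - 5*r^3 - 14*r^2*z^3 - 76*r^2*z^2 + 20*r^2*z - 56*r*z^3 + 95*r*z^2 + 70*z^3
(2) = 10*h^5 + 78*h^4 + 3*h^3 - 2*h^2 - 4*h - 1
(3) = 3.1878*a^4 + 5.0845*a^3 + 7.6866*a^2 + 8.7745*a + 3.0532
(4) = d^5 - 4*sqrt(2)*d^4 - d^4/2 - 50*d^3 + 2*sqrt(2)*d^3 + 25*d^2 + 200*sqrt(2)*d^2 - 100*sqrt(2)*d
(5) = -3*k^4 - 2*k^3 - 9*k^2 + 6*k + 3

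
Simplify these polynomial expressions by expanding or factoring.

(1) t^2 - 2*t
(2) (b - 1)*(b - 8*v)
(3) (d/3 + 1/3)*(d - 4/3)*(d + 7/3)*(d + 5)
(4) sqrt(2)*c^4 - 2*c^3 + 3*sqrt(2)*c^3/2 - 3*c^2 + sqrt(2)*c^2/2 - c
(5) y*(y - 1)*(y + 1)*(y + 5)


(1) = t*(t - 2)
(2) = b^2 - 8*b*v - b + 8*v
(3) = d^4/3 + 7*d^3/3 + 71*d^2/27 - 41*d/9 - 140/27
(4) = c*(c + 1/2)*(c - sqrt(2))*(sqrt(2)*c + sqrt(2))
(5) = y^4 + 5*y^3 - y^2 - 5*y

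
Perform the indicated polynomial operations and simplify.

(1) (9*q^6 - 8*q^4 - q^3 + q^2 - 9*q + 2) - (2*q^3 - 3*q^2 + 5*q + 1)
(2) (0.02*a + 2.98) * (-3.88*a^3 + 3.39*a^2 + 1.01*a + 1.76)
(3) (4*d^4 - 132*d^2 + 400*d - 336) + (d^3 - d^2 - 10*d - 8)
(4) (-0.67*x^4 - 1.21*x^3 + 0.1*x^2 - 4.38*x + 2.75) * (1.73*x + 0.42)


(1) = 9*q^6 - 8*q^4 - 3*q^3 + 4*q^2 - 14*q + 1
(2) = -0.0776*a^4 - 11.4946*a^3 + 10.1224*a^2 + 3.045*a + 5.2448
(3) = 4*d^4 + d^3 - 133*d^2 + 390*d - 344
(4) = -1.1591*x^5 - 2.3747*x^4 - 0.3352*x^3 - 7.5354*x^2 + 2.9179*x + 1.155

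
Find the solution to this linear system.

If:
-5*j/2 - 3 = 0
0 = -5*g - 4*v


Then:
g = -4*v/5
j = -6/5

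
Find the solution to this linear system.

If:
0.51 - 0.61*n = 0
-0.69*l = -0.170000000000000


Then:
l = 0.25
n = 0.84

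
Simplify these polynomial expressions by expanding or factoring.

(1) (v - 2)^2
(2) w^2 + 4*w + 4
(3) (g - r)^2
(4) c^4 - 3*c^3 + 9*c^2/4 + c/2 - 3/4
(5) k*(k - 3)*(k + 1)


(1) = v^2 - 4*v + 4
(2) = (w + 2)^2
(3) = g^2 - 2*g*r + r^2
(4) = (c - 3/2)*(c - 1)^2*(c + 1/2)
(5) = k^3 - 2*k^2 - 3*k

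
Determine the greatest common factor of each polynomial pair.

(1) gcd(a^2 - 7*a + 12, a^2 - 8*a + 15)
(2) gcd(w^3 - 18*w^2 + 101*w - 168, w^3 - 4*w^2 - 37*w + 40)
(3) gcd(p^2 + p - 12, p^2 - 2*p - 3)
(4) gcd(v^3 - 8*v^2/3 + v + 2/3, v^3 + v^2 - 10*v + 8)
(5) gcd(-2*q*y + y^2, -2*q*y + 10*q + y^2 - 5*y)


(1) = a - 3
(2) = gcd((w - 8)*(w - 7)*(w - 3), (w - 8)*(w - 1)*(w + 5)) = w - 8
(3) = p - 3
(4) = v^2 - 3*v + 2
(5) = gcd(y*(-2*q + y), (-2*q + y)*(y - 5)) = -2*q + y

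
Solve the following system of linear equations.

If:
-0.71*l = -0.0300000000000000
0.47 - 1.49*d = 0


Then:
d = 0.32
l = 0.04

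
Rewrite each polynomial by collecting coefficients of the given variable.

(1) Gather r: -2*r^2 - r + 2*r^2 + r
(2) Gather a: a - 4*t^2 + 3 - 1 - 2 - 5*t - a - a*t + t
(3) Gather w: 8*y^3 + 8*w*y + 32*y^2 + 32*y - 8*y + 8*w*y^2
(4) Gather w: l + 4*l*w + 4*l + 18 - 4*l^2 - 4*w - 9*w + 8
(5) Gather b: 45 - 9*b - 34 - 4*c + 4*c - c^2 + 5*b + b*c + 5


(1) = 0
(2) = -a*t - 4*t^2 - 4*t
(3) = w*(8*y^2 + 8*y) + 8*y^3 + 32*y^2 + 24*y
(4) = -4*l^2 + 5*l + w*(4*l - 13) + 26
(5) = b*(c - 4) - c^2 + 16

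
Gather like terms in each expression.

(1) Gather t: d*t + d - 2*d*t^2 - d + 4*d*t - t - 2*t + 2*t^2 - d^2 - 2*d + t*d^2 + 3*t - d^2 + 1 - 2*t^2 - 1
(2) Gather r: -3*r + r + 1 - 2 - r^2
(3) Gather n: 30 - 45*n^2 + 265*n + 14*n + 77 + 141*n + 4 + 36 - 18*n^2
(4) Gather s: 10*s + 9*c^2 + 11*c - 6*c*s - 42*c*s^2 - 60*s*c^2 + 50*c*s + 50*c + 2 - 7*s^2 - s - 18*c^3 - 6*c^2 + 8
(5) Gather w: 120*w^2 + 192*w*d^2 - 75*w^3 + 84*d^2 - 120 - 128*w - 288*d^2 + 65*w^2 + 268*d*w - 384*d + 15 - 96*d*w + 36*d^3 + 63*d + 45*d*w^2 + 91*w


(1) = -2*d^2 - 2*d*t^2 - 2*d + t*(d^2 + 5*d)
(2) = -r^2 - 2*r - 1
(3) = -63*n^2 + 420*n + 147
(4) = -18*c^3 + 3*c^2 + 61*c + s^2*(-42*c - 7) + s*(-60*c^2 + 44*c + 9) + 10
(5) = 36*d^3 - 204*d^2 - 321*d - 75*w^3 + w^2*(45*d + 185) + w*(192*d^2 + 172*d - 37) - 105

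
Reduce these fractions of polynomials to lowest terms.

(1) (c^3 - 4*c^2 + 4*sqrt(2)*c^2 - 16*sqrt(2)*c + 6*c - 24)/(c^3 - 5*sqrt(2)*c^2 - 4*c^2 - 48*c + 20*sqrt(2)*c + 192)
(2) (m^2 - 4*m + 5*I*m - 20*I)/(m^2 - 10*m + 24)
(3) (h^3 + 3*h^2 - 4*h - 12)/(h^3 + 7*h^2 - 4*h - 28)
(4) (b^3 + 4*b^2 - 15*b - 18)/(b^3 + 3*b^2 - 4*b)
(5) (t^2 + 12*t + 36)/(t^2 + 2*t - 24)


(1) = (c + sqrt(2))/(c - 8*sqrt(2))
(2) = (m + 5*I)/(m - 6)
(3) = (h + 3)/(h + 7)
(4) = (b^3 + 4*b^2 - 15*b - 18)/(b^3 + 3*b^2 - 4*b)
(5) = (t + 6)/(t - 4)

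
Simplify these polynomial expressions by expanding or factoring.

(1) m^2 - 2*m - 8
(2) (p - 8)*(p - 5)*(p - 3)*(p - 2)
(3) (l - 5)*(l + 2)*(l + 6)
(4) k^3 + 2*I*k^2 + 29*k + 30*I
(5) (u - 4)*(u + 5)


(1) = (m - 4)*(m + 2)
(2) = p^4 - 18*p^3 + 111*p^2 - 278*p + 240
(3) = l^3 + 3*l^2 - 28*l - 60
(4) = (k - 5*I)*(k + I)*(k + 6*I)
(5) = u^2 + u - 20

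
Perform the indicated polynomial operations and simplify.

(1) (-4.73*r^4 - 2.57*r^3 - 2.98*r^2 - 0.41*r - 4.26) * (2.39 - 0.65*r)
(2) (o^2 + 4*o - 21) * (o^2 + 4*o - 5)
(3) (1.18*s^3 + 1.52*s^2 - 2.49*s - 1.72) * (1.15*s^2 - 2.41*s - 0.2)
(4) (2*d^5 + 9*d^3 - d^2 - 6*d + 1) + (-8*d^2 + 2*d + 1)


(1) = 3.0745*r^5 - 9.6342*r^4 - 4.2053*r^3 - 6.8557*r^2 + 1.7891*r - 10.1814
(2) = o^4 + 8*o^3 - 10*o^2 - 104*o + 105
(3) = 1.357*s^5 - 1.0958*s^4 - 6.7627*s^3 + 3.7189*s^2 + 4.6432*s + 0.344
(4) = 2*d^5 + 9*d^3 - 9*d^2 - 4*d + 2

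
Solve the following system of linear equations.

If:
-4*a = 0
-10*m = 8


Then:
a = 0
m = -4/5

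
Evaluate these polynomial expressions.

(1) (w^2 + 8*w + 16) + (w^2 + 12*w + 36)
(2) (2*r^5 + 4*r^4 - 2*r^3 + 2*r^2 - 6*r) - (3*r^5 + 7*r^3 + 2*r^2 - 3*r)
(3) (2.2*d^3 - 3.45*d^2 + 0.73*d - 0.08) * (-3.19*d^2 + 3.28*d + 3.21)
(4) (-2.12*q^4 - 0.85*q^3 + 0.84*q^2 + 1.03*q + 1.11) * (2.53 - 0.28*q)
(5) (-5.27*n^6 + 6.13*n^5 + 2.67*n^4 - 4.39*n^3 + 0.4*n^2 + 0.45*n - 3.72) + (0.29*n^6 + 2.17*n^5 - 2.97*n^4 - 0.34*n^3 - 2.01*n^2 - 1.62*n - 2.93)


(1) = 2*w^2 + 20*w + 52
(2) = -r^5 + 4*r^4 - 9*r^3 - 3*r
(3) = -7.018*d^5 + 18.2215*d^4 - 6.5827*d^3 - 8.4249*d^2 + 2.0809*d - 0.2568
(4) = 0.5936*q^5 - 5.1256*q^4 - 2.3857*q^3 + 1.8368*q^2 + 2.2951*q + 2.8083
(5) = -4.98*n^6 + 8.3*n^5 - 0.3*n^4 - 4.73*n^3 - 1.61*n^2 - 1.17*n - 6.65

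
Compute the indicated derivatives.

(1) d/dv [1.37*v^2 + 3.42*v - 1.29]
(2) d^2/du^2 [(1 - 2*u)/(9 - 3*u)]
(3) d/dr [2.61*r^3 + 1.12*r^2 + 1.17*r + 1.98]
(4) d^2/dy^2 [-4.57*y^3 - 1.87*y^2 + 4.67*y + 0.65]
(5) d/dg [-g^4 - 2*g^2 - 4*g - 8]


(1) = 2.74*v + 3.42
(2) = 10/(3*(u - 3)^3)
(3) = 7.83*r^2 + 2.24*r + 1.17
(4) = -27.42*y - 3.74
(5) = -4*g^3 - 4*g - 4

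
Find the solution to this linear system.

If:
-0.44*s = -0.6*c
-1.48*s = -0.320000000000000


Then:
c = 0.16
s = 0.22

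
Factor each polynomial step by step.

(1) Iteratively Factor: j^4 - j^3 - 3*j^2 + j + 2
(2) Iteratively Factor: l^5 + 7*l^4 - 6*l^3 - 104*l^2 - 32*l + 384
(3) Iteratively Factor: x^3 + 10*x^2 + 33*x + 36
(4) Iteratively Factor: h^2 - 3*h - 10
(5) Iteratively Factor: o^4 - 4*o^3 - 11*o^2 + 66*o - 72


(1) = (j - 1)*(j^3 - 3*j - 2) = (j - 2)*(j - 1)*(j^2 + 2*j + 1) = (j - 2)*(j - 1)*(j + 1)*(j + 1)
(2) = (l + 4)*(l^4 + 3*l^3 - 18*l^2 - 32*l + 96) = (l - 3)*(l + 4)*(l^3 + 6*l^2 - 32) = (l - 3)*(l + 4)^2*(l^2 + 2*l - 8) = (l - 3)*(l - 2)*(l + 4)^2*(l + 4)
(3) = (x + 3)*(x^2 + 7*x + 12) = (x + 3)*(x + 4)*(x + 3)
(4) = (h - 5)*(h + 2)
(5) = (o - 3)*(o^3 - o^2 - 14*o + 24) = (o - 3)*(o + 4)*(o^2 - 5*o + 6) = (o - 3)^2*(o + 4)*(o - 2)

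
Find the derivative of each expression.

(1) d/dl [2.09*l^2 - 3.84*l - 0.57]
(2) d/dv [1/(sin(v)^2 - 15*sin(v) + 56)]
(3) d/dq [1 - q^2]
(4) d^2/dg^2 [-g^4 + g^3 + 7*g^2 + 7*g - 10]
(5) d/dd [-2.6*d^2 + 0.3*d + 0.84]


(1) = 4.18*l - 3.84
(2) = (15 - 2*sin(v))*cos(v)/(sin(v)^2 - 15*sin(v) + 56)^2
(3) = -2*q
(4) = -12*g^2 + 6*g + 14
(5) = 0.3 - 5.2*d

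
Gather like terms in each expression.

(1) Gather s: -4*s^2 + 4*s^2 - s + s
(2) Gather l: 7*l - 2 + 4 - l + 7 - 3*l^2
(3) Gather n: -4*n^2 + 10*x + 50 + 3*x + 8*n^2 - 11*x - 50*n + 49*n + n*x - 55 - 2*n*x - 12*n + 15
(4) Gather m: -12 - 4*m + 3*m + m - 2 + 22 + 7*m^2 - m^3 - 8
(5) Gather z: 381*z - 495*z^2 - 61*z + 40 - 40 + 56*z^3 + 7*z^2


(1) = 0
(2) = -3*l^2 + 6*l + 9
(3) = 4*n^2 + n*(-x - 13) + 2*x + 10
(4) = -m^3 + 7*m^2
(5) = 56*z^3 - 488*z^2 + 320*z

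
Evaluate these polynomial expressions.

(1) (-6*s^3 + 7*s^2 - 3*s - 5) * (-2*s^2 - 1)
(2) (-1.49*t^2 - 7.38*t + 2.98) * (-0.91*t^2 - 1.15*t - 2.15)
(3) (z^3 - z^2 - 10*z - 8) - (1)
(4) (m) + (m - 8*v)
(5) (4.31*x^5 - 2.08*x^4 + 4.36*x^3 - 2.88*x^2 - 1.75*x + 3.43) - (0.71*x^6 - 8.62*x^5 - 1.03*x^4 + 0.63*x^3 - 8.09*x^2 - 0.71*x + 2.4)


(1) = 12*s^5 - 14*s^4 + 12*s^3 + 3*s^2 + 3*s + 5
(2) = 1.3559*t^4 + 8.4293*t^3 + 8.9787*t^2 + 12.44*t - 6.407
(3) = z^3 - z^2 - 10*z - 9
(4) = 2*m - 8*v
(5) = -0.71*x^6 + 12.93*x^5 - 1.05*x^4 + 3.73*x^3 + 5.21*x^2 - 1.04*x + 1.03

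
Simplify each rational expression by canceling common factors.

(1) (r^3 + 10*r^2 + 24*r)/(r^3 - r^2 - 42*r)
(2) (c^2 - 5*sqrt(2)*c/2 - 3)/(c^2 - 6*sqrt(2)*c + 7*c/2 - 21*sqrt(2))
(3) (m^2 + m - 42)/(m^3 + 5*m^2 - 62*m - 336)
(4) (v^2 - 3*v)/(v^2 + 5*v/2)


(1) = (r + 4)/(r - 7)
(2) = (4*c^2 - 10*sqrt(2)*c - 12)/(4*c^2 + c*(14 - 24*sqrt(2)) - 84*sqrt(2))
(3) = (m - 6)/(m^2 - 2*m - 48)
(4) = (2*v - 6)/(2*v + 5)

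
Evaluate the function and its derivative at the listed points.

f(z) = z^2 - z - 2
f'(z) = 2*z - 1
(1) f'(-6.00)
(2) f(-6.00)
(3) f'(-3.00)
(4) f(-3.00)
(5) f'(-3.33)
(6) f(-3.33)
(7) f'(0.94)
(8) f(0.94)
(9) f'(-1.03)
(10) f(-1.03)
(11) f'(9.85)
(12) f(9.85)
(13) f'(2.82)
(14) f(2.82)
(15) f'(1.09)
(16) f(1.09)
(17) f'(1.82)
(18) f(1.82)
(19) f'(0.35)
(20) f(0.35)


(1) = -13.00
(2) = 40.00
(3) = -7.00
(4) = 10.00
(5) = -7.66
(6) = 12.42
(7) = 0.88
(8) = -2.06
(9) = -3.06
(10) = 0.09
(11) = 18.70
(12) = 85.17
(13) = 4.64
(14) = 3.13
(15) = 1.18
(16) = -1.90
(17) = 2.64
(18) = -0.51
(19) = -0.30
(20) = -2.23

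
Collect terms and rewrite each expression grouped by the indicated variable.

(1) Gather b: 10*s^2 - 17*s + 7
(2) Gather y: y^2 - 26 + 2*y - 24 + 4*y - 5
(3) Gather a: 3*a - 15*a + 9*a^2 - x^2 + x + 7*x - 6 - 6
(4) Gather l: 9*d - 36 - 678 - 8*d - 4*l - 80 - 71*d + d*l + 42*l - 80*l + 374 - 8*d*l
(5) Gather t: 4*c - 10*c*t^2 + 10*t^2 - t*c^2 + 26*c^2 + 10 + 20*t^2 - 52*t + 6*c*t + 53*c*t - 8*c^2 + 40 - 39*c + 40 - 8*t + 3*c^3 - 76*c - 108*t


(1) = 10*s^2 - 17*s + 7
(2) = y^2 + 6*y - 55
(3) = 9*a^2 - 12*a - x^2 + 8*x - 12
(4) = -70*d + l*(-7*d - 42) - 420
(5) = 3*c^3 + 18*c^2 - 111*c + t^2*(30 - 10*c) + t*(-c^2 + 59*c - 168) + 90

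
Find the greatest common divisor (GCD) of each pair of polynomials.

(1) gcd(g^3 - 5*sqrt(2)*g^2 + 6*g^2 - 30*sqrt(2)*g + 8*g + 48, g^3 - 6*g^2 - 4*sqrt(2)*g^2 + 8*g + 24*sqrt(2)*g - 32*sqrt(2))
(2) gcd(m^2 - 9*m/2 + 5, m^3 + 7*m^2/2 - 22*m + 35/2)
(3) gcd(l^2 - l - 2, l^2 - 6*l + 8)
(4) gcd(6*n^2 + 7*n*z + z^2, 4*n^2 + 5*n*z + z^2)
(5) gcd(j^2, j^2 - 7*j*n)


(1) = g - 4*sqrt(2)
(2) = m - 5/2
(3) = l - 2
(4) = gcd((n + z)*(6*n + z), (n + z)*(4*n + z)) = n + z
(5) = gcd(j^2, j*(j - 7*n)) = j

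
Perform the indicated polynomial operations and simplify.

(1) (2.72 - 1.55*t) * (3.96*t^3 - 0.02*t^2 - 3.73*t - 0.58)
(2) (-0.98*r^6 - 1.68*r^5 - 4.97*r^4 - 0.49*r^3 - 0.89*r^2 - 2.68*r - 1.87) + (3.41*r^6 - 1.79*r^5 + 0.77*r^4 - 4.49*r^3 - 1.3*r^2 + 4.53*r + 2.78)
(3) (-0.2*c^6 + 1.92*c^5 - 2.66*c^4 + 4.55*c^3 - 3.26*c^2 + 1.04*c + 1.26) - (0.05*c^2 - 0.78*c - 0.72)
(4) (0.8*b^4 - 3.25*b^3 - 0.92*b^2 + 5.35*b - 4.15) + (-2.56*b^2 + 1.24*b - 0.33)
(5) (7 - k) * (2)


(1) = -6.138*t^4 + 10.8022*t^3 + 5.7271*t^2 - 9.2466*t - 1.5776
(2) = 2.43*r^6 - 3.47*r^5 - 4.2*r^4 - 4.98*r^3 - 2.19*r^2 + 1.85*r + 0.91
(3) = -0.2*c^6 + 1.92*c^5 - 2.66*c^4 + 4.55*c^3 - 3.31*c^2 + 1.82*c + 1.98
(4) = 0.8*b^4 - 3.25*b^3 - 3.48*b^2 + 6.59*b - 4.48
(5) = 14 - 2*k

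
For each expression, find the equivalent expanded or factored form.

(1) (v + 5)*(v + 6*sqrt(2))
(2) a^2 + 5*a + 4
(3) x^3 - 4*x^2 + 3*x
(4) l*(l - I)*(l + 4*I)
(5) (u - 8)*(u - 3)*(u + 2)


(1) = v^2 + 5*v + 6*sqrt(2)*v + 30*sqrt(2)
(2) = (a + 1)*(a + 4)
(3) = x*(x - 3)*(x - 1)
(4) = l^3 + 3*I*l^2 + 4*l
(5) = u^3 - 9*u^2 + 2*u + 48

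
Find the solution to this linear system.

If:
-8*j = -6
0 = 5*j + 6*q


Then:
j = 3/4
q = -5/8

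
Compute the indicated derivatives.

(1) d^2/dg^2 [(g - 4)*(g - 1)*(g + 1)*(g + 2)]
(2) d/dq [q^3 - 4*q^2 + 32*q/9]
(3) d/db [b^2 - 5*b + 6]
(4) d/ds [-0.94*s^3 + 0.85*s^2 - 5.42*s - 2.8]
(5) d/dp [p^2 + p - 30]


(1) = 12*g^2 - 12*g - 18
(2) = 3*q^2 - 8*q + 32/9
(3) = 2*b - 5
(4) = -2.82*s^2 + 1.7*s - 5.42
(5) = 2*p + 1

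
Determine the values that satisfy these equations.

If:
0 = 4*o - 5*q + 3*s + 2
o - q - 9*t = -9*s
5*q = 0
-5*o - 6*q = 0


Then:
o = 0
q = 0
s = -2/3
t = -2/3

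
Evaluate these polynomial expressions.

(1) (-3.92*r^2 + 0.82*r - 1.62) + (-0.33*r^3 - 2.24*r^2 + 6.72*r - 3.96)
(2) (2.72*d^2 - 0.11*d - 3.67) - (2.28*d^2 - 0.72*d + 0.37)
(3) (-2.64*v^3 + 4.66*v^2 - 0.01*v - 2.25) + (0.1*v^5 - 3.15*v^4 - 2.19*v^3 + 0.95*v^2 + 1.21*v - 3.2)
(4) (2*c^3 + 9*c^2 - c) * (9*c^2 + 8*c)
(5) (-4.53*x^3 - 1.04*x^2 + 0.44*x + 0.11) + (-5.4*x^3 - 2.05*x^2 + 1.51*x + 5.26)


(1) = -0.33*r^3 - 6.16*r^2 + 7.54*r - 5.58
(2) = 0.44*d^2 + 0.61*d - 4.04
(3) = 0.1*v^5 - 3.15*v^4 - 4.83*v^3 + 5.61*v^2 + 1.2*v - 5.45
(4) = 18*c^5 + 97*c^4 + 63*c^3 - 8*c^2
(5) = -9.93*x^3 - 3.09*x^2 + 1.95*x + 5.37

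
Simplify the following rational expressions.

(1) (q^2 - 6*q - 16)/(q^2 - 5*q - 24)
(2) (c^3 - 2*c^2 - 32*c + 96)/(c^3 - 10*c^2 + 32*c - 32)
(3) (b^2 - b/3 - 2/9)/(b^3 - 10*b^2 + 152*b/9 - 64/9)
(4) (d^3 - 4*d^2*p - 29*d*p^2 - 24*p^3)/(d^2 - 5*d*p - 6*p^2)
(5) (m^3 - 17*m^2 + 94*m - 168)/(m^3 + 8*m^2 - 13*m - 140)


(1) = (q + 2)/(q + 3)
(2) = (c + 6)/(c - 2)
(3) = (3*b + 1)/(3*b^2 - 28*b + 32)
(4) = (-d^2 + 5*d*p + 24*p^2)/(-d + 6*p)
(5) = (m^2 - 13*m + 42)/(m^2 + 12*m + 35)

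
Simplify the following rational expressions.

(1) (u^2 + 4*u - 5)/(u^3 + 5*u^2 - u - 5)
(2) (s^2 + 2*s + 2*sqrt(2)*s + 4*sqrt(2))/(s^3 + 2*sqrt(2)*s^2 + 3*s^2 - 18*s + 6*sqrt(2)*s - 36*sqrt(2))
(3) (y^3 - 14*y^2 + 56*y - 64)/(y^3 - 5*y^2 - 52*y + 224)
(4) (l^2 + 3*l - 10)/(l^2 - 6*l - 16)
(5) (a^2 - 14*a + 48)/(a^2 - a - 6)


(1) = 1/(u + 1)
(2) = (s + 2)/(s^2 + 3*s - 18)
(3) = (y - 2)/(y + 7)
(4) = (l^2 + 3*l - 10)/(l^2 - 6*l - 16)
(5) = (a^2 - 14*a + 48)/(a^2 - a - 6)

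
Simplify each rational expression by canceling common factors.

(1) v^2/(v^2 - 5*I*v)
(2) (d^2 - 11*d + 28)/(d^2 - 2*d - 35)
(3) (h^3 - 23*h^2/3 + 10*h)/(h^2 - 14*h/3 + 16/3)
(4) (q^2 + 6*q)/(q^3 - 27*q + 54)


(1) = v/(v - 5*I)
(2) = (d - 4)/(d + 5)
(3) = (3*h^3 - 23*h^2 + 30*h)/(3*h^2 - 14*h + 16)
(4) = q/(q^2 - 6*q + 9)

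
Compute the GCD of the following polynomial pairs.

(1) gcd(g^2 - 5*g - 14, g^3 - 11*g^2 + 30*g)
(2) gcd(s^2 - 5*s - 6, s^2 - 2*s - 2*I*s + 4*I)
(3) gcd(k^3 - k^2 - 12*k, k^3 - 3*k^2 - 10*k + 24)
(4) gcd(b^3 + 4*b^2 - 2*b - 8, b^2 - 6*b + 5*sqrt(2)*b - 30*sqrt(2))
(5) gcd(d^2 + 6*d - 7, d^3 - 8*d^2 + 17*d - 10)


(1) = 1
(2) = gcd((s - 6)*(s + 1), (s - 2)*(s - 2*I)) = 1
(3) = gcd(k*(k - 4)*(k + 3), (k - 4)*(k - 2)*(k + 3)) = k^2 - k - 12
(4) = gcd((b + 4)*(b - sqrt(2))*(b + sqrt(2)), (b - 6)*(b + 5*sqrt(2))) = 1
(5) = gcd((d - 1)*(d + 7), (d - 5)*(d - 2)*(d - 1)) = d - 1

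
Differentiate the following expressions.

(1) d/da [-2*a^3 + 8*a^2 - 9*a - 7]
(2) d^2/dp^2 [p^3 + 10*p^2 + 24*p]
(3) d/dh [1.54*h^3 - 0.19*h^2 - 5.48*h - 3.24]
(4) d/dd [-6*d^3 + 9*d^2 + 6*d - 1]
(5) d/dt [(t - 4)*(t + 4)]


(1) = -6*a^2 + 16*a - 9
(2) = 6*p + 20
(3) = 4.62*h^2 - 0.38*h - 5.48
(4) = -18*d^2 + 18*d + 6
(5) = 2*t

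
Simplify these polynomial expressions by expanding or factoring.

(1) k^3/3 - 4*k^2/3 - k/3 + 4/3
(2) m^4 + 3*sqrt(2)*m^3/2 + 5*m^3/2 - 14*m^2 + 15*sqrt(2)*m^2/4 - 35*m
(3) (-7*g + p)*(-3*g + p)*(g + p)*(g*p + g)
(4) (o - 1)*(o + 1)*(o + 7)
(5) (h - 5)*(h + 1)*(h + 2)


(1) = (k/3 + 1/3)*(k - 4)*(k - 1)
(2) = m*(m + 5/2)*(m - 2*sqrt(2))*(m + 7*sqrt(2)/2)
(3) = 21*g^4*p + 21*g^4 + 11*g^3*p^2 + 11*g^3*p - 9*g^2*p^3 - 9*g^2*p^2 + g*p^4 + g*p^3
(4) = o^3 + 7*o^2 - o - 7
(5) = h^3 - 2*h^2 - 13*h - 10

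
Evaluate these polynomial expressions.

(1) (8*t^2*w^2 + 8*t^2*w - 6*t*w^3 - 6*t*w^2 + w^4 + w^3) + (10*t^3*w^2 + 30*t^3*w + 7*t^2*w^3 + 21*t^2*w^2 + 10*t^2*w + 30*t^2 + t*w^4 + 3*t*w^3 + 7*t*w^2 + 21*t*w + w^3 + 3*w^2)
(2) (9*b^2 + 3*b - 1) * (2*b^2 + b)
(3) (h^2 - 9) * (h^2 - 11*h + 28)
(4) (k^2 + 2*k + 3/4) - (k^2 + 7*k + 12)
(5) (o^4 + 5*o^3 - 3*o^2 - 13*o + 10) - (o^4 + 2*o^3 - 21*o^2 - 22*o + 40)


(1) = 10*t^3*w^2 + 30*t^3*w + 7*t^2*w^3 + 29*t^2*w^2 + 18*t^2*w + 30*t^2 + t*w^4 - 3*t*w^3 + t*w^2 + 21*t*w + w^4 + 2*w^3 + 3*w^2
(2) = 18*b^4 + 15*b^3 + b^2 - b
(3) = h^4 - 11*h^3 + 19*h^2 + 99*h - 252
(4) = -5*k - 45/4
(5) = 3*o^3 + 18*o^2 + 9*o - 30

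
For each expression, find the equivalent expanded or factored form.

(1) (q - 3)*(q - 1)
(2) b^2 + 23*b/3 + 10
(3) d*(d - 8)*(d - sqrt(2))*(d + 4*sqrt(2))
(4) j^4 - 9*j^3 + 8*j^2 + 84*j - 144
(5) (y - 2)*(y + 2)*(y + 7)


(1) = q^2 - 4*q + 3
(2) = (b + 5/3)*(b + 6)
(3) = d^4 - 8*d^3 + 3*sqrt(2)*d^3 - 24*sqrt(2)*d^2 - 8*d^2 + 64*d
(4) = (j - 6)*(j - 4)*(j - 2)*(j + 3)
(5) = y^3 + 7*y^2 - 4*y - 28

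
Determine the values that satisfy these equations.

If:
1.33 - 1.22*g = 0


Then:
g = 1.09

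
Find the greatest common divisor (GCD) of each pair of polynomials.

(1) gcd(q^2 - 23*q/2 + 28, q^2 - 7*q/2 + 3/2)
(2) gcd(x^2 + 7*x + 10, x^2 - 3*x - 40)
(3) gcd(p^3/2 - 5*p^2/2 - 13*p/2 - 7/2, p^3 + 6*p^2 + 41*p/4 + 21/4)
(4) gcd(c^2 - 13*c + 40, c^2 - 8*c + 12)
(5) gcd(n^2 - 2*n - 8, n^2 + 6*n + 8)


(1) = 1
(2) = gcd((x + 2)*(x + 5), (x - 8)*(x + 5)) = x + 5
(3) = p + 1
(4) = 1
(5) = n + 2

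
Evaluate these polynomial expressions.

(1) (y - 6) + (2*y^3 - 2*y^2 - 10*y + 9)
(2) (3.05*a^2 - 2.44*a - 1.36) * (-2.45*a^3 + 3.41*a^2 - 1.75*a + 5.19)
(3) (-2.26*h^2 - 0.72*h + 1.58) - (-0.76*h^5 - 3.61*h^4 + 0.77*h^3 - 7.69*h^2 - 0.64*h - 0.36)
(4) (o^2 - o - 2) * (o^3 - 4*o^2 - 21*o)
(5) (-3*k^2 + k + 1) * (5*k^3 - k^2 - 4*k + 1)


(1) = 2*y^3 - 2*y^2 - 9*y + 3
(2) = -7.4725*a^5 + 16.3785*a^4 - 10.3259*a^3 + 15.4619*a^2 - 10.2836*a - 7.0584
(3) = 0.76*h^5 + 3.61*h^4 - 0.77*h^3 + 5.43*h^2 - 0.08*h + 1.94
(4) = o^5 - 5*o^4 - 19*o^3 + 29*o^2 + 42*o
(5) = -15*k^5 + 8*k^4 + 16*k^3 - 8*k^2 - 3*k + 1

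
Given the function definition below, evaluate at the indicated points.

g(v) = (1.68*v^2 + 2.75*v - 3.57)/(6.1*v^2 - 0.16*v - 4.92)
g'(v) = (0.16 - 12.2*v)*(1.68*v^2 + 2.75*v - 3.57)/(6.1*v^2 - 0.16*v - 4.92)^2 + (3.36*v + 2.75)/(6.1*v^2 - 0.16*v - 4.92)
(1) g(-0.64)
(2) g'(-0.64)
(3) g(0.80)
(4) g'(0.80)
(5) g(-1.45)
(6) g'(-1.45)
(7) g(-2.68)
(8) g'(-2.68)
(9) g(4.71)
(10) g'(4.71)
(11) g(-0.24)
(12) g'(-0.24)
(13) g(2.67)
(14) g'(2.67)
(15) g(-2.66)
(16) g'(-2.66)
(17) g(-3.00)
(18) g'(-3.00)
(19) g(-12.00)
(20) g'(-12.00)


(1) = 2.00
(2) = -7.14
(3) = 0.26
(4) = -2.59
(5) = -0.49
(6) = -1.35
(7) = 0.03
(8) = -0.14
(9) = 0.36
(10) = -0.02
(11) = 0.91
(12) = -1.05
(13) = 0.41
(14) = -0.04
(15) = 0.03
(16) = -0.14
(17) = 0.07
(18) = -0.10
(19) = 0.23
(20) = -0.00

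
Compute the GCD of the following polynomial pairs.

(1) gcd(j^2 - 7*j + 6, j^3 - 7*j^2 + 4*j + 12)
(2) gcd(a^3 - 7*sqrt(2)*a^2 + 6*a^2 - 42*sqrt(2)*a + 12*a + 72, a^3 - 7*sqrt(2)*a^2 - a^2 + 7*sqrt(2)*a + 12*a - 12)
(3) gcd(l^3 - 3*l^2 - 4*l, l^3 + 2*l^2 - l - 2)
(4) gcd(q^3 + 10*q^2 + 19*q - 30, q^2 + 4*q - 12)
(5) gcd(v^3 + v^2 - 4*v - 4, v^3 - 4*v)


(1) = gcd((j - 6)*(j - 1), (j - 6)*(j - 2)*(j + 1)) = j - 6
(2) = a^2 - 7*sqrt(2)*a + 12
(3) = l + 1
(4) = gcd((q - 1)*(q + 5)*(q + 6), (q - 2)*(q + 6)) = q + 6
(5) = gcd((v - 2)*(v + 1)*(v + 2), v*(v - 2)*(v + 2)) = v^2 - 4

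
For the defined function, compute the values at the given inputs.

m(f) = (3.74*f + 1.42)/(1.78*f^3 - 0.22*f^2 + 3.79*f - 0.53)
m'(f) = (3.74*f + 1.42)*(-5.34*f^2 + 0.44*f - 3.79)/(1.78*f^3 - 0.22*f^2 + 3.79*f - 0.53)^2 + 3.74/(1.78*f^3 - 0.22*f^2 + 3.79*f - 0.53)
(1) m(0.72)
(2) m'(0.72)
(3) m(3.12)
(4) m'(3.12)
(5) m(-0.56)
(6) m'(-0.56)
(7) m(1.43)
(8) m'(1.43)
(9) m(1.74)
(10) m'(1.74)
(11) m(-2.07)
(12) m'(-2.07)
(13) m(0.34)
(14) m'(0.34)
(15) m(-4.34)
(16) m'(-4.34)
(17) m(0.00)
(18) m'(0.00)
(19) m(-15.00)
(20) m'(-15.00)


(1) = 1.50
(2) = -2.04
(3) = 0.21
(4) = -0.12
(5) = 0.22
(6) = -0.81
(7) = 0.70
(8) = -0.64
(9) = 0.54
(10) = -0.44
(11) = 0.25
(12) = 0.13
(13) = 3.35
(14) = -13.11
(15) = 0.09
(16) = 0.03
(17) = -2.68
(18) = -26.22
(19) = 0.01
(20) = 0.00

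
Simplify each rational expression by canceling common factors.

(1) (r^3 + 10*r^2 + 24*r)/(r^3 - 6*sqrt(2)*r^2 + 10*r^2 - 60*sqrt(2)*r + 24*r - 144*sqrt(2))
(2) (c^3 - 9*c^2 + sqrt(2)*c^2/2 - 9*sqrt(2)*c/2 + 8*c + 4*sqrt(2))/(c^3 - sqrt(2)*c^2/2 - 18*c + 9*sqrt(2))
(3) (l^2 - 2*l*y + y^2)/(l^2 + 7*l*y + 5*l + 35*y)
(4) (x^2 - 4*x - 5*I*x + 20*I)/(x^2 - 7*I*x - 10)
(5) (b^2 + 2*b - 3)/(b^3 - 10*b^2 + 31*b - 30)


(1) = r/(r - 6*sqrt(2))
(2) = (4*c^3 + c^2*(-36 + 2*sqrt(2)) + c*(32 - 18*sqrt(2)) + 16*sqrt(2))/(4*c^3 - 2*sqrt(2)*c^2 - 72*c + 36*sqrt(2))
(3) = (l^2 - 2*l*y + y^2)/(l^2 + 7*l*y + 5*l + 35*y)
(4) = (x - 4)/(x - 2*I)
(5) = (b^2 + 2*b - 3)/(b^3 - 10*b^2 + 31*b - 30)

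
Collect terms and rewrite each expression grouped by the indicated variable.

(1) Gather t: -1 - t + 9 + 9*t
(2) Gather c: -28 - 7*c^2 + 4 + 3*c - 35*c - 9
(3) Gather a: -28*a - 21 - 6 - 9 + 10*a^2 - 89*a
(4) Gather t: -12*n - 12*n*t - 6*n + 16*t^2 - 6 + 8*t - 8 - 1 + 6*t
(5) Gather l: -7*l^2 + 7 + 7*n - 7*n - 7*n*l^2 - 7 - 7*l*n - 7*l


(1) = 8*t + 8
(2) = -7*c^2 - 32*c - 33
(3) = 10*a^2 - 117*a - 36
(4) = -18*n + 16*t^2 + t*(14 - 12*n) - 15
(5) = l^2*(-7*n - 7) + l*(-7*n - 7)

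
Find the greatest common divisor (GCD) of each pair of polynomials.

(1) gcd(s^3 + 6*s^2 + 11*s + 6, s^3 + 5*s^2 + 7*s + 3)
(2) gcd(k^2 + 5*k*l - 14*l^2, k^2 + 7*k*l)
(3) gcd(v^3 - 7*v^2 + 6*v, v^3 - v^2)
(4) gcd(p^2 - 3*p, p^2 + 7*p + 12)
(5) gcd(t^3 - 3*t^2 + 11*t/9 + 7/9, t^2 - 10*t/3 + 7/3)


(1) = gcd((s + 1)*(s + 2)*(s + 3), (s + 1)^2*(s + 3)) = s^2 + 4*s + 3
(2) = gcd((k - 2*l)*(k + 7*l), k*(k + 7*l)) = k + 7*l
(3) = v^2 - v
(4) = 1
(5) = gcd((t - 7/3)*(t - 1)*(t + 1/3), (t - 7/3)*(t - 1)) = t^2 - 10*t/3 + 7/3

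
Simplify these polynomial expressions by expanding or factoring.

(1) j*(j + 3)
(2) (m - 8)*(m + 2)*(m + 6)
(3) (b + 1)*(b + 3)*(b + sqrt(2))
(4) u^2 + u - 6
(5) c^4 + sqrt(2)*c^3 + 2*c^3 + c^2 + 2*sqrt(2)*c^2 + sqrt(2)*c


(1) = j^2 + 3*j
(2) = m^3 - 52*m - 96
(3) = b^3 + sqrt(2)*b^2 + 4*b^2 + 3*b + 4*sqrt(2)*b + 3*sqrt(2)
(4) = (u - 2)*(u + 3)
(5) = c*(c + 1)^2*(c + sqrt(2))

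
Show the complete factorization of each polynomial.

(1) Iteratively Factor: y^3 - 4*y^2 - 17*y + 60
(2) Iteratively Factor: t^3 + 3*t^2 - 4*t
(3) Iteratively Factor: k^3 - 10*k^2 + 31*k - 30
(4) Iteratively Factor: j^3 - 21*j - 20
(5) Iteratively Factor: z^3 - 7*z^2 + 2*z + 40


(1) = (y + 4)*(y^2 - 8*y + 15) = (y - 5)*(y + 4)*(y - 3)
(2) = (t)*(t^2 + 3*t - 4) = t*(t + 4)*(t - 1)
(3) = (k - 5)*(k^2 - 5*k + 6) = (k - 5)*(k - 2)*(k - 3)
(4) = (j + 1)*(j^2 - j - 20) = (j + 1)*(j + 4)*(j - 5)
(5) = (z - 4)*(z^2 - 3*z - 10) = (z - 5)*(z - 4)*(z + 2)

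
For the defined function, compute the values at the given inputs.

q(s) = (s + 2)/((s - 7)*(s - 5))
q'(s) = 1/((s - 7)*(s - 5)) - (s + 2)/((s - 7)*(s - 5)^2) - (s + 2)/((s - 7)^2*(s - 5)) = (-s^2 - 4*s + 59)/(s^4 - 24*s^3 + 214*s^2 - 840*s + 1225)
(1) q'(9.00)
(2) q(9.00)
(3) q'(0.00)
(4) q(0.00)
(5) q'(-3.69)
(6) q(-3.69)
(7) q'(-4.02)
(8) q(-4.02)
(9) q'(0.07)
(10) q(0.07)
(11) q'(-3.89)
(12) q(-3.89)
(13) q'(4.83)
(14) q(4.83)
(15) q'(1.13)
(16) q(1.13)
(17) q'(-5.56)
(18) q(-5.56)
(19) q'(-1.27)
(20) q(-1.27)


(1) = -0.91
(2) = 1.38
(3) = 0.05
(4) = 0.06
(5) = 0.01
(6) = -0.02
(7) = 0.01
(8) = -0.02
(9) = 0.05
(10) = 0.06
(11) = 0.01
(12) = -0.02
(13) = 120.15
(14) = 18.51
(15) = 0.10
(16) = 0.14
(17) = 0.00
(18) = -0.03
(19) = 0.02
(20) = 0.01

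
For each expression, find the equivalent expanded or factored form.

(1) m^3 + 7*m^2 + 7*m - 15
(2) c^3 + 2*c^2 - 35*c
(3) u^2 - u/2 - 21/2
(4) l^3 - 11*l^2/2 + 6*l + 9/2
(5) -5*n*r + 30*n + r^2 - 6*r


(1) = (m - 1)*(m + 3)*(m + 5)
(2) = c*(c - 5)*(c + 7)
(3) = (u - 7/2)*(u + 3)
(4) = (l - 3)^2*(l + 1/2)
(5) = (-5*n + r)*(r - 6)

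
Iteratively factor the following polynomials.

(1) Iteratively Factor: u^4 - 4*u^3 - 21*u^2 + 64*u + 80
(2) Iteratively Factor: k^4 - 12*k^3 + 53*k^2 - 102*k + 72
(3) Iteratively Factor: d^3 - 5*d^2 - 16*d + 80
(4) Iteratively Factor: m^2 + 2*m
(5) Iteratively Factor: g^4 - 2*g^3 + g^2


(1) = (u - 5)*(u^3 + u^2 - 16*u - 16) = (u - 5)*(u + 4)*(u^2 - 3*u - 4) = (u - 5)*(u + 1)*(u + 4)*(u - 4)
(2) = (k - 3)*(k^3 - 9*k^2 + 26*k - 24) = (k - 4)*(k - 3)*(k^2 - 5*k + 6) = (k - 4)*(k - 3)^2*(k - 2)
(3) = (d - 5)*(d^2 - 16) = (d - 5)*(d - 4)*(d + 4)
(4) = (m + 2)*(m)
(5) = (g)*(g^3 - 2*g^2 + g) = g^2*(g^2 - 2*g + 1) = g^2*(g - 1)*(g - 1)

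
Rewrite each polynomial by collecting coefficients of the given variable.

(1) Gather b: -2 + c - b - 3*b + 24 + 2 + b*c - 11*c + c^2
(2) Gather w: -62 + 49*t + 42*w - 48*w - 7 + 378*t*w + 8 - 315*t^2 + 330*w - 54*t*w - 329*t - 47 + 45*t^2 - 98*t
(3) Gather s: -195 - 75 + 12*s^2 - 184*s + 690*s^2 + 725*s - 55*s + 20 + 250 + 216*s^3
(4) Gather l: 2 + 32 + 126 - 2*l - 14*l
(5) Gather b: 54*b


(1) = b*(c - 4) + c^2 - 10*c + 24
(2) = -270*t^2 - 378*t + w*(324*t + 324) - 108
(3) = 216*s^3 + 702*s^2 + 486*s
(4) = 160 - 16*l
(5) = 54*b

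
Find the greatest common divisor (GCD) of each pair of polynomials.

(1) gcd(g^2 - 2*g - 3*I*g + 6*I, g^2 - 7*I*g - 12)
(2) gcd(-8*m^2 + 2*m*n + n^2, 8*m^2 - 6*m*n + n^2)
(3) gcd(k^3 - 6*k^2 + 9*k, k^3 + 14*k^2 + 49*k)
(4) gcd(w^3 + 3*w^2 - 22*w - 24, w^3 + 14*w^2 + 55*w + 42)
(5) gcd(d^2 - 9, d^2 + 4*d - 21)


(1) = g - 3*I
(2) = 2*m - n
(3) = k
(4) = gcd((w - 4)*(w + 1)*(w + 6), (w + 1)*(w + 6)*(w + 7)) = w^2 + 7*w + 6
(5) = d - 3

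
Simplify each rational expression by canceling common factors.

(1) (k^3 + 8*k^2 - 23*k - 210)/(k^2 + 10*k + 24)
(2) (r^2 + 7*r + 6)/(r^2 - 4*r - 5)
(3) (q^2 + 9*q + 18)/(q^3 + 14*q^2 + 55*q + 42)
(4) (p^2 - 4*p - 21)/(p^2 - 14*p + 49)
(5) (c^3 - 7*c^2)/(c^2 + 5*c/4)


(1) = (k^2 + 2*k - 35)/(k + 4)
(2) = (r + 6)/(r - 5)
(3) = (q + 3)/(q^2 + 8*q + 7)
(4) = (p + 3)/(p - 7)
(5) = (4*c^2 - 28*c)/(4*c + 5)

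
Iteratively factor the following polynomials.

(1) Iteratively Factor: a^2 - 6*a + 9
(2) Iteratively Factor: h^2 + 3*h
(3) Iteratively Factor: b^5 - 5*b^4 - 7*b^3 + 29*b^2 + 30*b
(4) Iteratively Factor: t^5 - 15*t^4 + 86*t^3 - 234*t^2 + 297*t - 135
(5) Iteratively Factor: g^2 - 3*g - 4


(1) = (a - 3)*(a - 3)
(2) = (h)*(h + 3)
(3) = (b + 1)*(b^4 - 6*b^3 - b^2 + 30*b) = (b - 5)*(b + 1)*(b^3 - b^2 - 6*b) = (b - 5)*(b + 1)*(b + 2)*(b^2 - 3*b) = b*(b - 5)*(b + 1)*(b + 2)*(b - 3)
(4) = (t - 1)*(t^4 - 14*t^3 + 72*t^2 - 162*t + 135) = (t - 3)*(t - 1)*(t^3 - 11*t^2 + 39*t - 45) = (t - 3)^2*(t - 1)*(t^2 - 8*t + 15) = (t - 5)*(t - 3)^2*(t - 1)*(t - 3)
(5) = (g + 1)*(g - 4)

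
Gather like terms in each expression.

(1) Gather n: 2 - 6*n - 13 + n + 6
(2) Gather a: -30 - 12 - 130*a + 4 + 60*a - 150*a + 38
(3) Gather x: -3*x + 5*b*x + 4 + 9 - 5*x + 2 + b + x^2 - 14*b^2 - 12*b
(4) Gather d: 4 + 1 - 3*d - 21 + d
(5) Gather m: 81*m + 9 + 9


(1) = -5*n - 5
(2) = -220*a
(3) = -14*b^2 - 11*b + x^2 + x*(5*b - 8) + 15
(4) = -2*d - 16
(5) = 81*m + 18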